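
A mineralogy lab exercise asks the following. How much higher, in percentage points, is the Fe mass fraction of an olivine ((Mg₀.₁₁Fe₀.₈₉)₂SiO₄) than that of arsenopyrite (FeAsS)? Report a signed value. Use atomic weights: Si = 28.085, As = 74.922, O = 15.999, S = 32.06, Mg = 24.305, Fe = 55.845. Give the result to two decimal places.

Fe in (Mg₀.₁₁Fe₀.₈₉)₂SiO₄: molar mass 196.832 g/mol; 1.78×55.845 = 99.404 g → 50.50 wt%.
Fe in FeAsS: molar mass 162.827 g/mol; 1×55.845 = 55.845 g → 34.30 wt%.
Difference = 50.50 − 34.30 = 16.20 percentage points.

16.20 percentage points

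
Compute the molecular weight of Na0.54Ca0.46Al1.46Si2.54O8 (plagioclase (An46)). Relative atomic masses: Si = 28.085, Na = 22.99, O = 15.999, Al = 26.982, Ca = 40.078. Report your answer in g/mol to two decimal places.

269.57 g/mol

The formula mass is the sum 0.54(22.99) + 0.46(40.078) + 1.46(26.982) + 2.54(28.085) + 8(15.999).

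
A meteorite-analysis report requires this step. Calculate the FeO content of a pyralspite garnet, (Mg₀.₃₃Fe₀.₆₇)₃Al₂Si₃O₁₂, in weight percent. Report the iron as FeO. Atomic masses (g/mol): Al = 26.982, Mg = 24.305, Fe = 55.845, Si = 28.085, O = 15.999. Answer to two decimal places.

30.95 wt%

Formula mass = 466.517 g/mol.
2.01 Fe → 2.0100 mol FeO per formula unit; M(FeO) = 71.844, so FeO mass = 144.406 g.
144.406/466.517 × 100 = 30.95 wt%.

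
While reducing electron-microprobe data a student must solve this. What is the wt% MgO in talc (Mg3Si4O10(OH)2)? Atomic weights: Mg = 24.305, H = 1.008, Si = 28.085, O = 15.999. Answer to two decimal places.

31.88 wt%

Formula mass = 379.259 g/mol.
3 Mg → 3.0000 mol MgO per formula unit; M(MgO) = 40.304, so MgO mass = 120.912 g.
120.912/379.259 × 100 = 31.88 wt%.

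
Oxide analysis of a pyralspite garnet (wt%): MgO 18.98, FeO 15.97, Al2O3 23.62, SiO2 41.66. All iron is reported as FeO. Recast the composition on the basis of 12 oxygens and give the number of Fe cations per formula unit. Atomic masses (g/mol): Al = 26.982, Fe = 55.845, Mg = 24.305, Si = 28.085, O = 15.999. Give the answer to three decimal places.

0.961 Fe apfu

MgO: 18.98/40.304 = 0.47092 mol → 0.47092 mol Mg, 0.47092 mol O.
FeO: 15.97/71.844 = 0.22229 mol → 0.22229 mol Fe, 0.22229 mol O.
Al2O3: 23.62/101.961 = 0.23166 mol → 0.46332 mol Al, 0.69498 mol O.
SiO2: 41.66/60.083 = 0.69337 mol → 0.69337 mol Si, 1.38674 mol O.
Total oxygen = 2.77493 mol. Normalization factor = 12/2.77493 = 4.32443.
Fe per 12 O = 0.22229 × 4.32443 = 0.961.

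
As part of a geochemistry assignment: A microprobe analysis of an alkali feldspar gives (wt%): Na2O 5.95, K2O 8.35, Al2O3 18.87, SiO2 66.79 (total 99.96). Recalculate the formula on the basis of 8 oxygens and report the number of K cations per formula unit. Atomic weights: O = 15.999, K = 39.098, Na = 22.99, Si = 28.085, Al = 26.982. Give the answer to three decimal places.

0.479 K apfu

Na2O: 5.95/61.979 = 0.09600 mol → 0.19200 mol Na, 0.09600 mol O.
K2O: 8.35/94.195 = 0.08865 mol → 0.17730 mol K, 0.08865 mol O.
Al2O3: 18.87/101.961 = 0.18507 mol → 0.37014 mol Al, 0.55521 mol O.
SiO2: 66.79/60.083 = 1.11163 mol → 1.11163 mol Si, 2.22326 mol O.
Total oxygen = 2.96312 mol. Normalization factor = 8/2.96312 = 2.69986.
K per 8 O = 0.17730 × 2.69986 = 0.479.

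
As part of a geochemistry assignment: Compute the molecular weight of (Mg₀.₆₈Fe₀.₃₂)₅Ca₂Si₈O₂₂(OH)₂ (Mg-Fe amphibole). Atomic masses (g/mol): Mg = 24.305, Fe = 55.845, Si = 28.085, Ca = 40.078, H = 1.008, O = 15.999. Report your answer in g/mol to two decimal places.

M = 3.40(24.305) + 1.60(55.845) + 2(40.078) + 8(28.085) + 24(15.999) + 2(1.008)

862.82 g/mol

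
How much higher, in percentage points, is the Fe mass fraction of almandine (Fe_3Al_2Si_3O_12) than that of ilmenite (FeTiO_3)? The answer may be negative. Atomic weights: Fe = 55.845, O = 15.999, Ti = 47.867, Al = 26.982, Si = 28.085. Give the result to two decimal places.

M(Fe_3Al_2Si_3O_12) = 497.742 g/mol, so wt% Fe = 167.535/497.742 × 100 = 33.66%.
M(FeTiO_3) = 151.709 g/mol, so wt% Fe = 55.845/151.709 × 100 = 36.81%.
33.66 − 36.81 = -3.15 pp.

-3.15 percentage points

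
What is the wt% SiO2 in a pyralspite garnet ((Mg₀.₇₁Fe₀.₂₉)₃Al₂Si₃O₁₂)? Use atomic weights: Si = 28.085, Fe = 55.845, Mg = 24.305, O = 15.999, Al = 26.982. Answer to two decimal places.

41.86 wt%

Formula mass = 430.562 g/mol.
3 Si → 3.0000 mol SiO2 per formula unit; M(SiO2) = 60.083, so SiO2 mass = 180.249 g.
180.249/430.562 × 100 = 41.86 wt%.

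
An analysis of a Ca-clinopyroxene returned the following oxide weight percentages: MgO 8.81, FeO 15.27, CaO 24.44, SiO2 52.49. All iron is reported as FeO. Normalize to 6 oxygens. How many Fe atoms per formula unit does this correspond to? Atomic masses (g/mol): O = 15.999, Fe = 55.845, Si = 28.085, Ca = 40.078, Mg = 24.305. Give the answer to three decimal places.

8.81 wt% MgO ÷ 40.304 g/mol = 0.21859 mol, giving 0.21859 Mg and 0.21859 O.
15.27 wt% FeO ÷ 71.844 g/mol = 0.21254 mol, giving 0.21254 Fe and 0.21254 O.
24.44 wt% CaO ÷ 56.077 g/mol = 0.43583 mol, giving 0.43583 Ca and 0.43583 O.
52.49 wt% SiO2 ÷ 60.083 g/mol = 0.87362 mol, giving 0.87362 Si and 1.74724 O.
Oxygen sums to 2.61420; scaling by 6/2.61420 = 2.29516 puts the formula on 6 O.
Fe: 0.21254 × 2.29516 = 0.488 atoms per formula unit.

0.488 Fe apfu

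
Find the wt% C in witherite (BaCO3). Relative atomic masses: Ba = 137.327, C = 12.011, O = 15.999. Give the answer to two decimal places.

6.09 weight percent

Molar mass of BaCO3: 1×137.327 + 1×12.011 + 3×15.999 = 197.335 g/mol.
Mass of C per formula unit: 1 × 12.011 = 12.011 g.
Weight fraction C = 12.011 / 197.335 = 0.0609.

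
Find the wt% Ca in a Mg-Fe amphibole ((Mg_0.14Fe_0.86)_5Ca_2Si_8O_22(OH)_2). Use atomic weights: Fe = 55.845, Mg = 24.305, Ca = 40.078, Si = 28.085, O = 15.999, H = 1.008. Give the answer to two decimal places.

Molar mass of (Mg_0.14Fe_0.86)_5Ca_2Si_8O_22(OH)_2: 0.70*24.305 + 4.30*55.845 + 2*40.078 + 8*28.085 + 24*15.999 + 2*1.008 = 947.975 g/mol.
Mass of Ca per formula unit: 2 × 40.078 = 80.156 g.
Weight fraction Ca = 80.156 / 947.975 = 0.0846.

8.46 weight percent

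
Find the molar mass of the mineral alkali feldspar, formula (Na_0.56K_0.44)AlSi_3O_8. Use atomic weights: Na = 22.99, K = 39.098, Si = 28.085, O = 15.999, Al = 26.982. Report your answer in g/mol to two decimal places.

The formula mass is the sum 0.56·22.99 + 0.44·39.098 + 1·26.982 + 3·28.085 + 8·15.999.

269.31 g/mol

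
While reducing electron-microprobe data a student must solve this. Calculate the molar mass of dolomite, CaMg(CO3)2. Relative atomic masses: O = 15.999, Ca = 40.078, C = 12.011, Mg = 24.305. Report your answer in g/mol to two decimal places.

M = 1*40.078 + 1*24.305 + 2*12.011 + 6*15.999

184.40 g/mol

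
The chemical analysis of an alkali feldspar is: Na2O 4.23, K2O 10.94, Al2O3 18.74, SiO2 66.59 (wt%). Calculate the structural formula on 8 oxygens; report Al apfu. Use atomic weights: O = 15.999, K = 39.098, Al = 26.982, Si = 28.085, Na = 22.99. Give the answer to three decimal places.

0.996 Al apfu

Na2O: 4.23/61.979 = 0.06825 mol → 0.13650 mol Na, 0.06825 mol O.
K2O: 10.94/94.195 = 0.11614 mol → 0.23228 mol K, 0.11614 mol O.
Al2O3: 18.74/101.961 = 0.18380 mol → 0.36760 mol Al, 0.55140 mol O.
SiO2: 66.59/60.083 = 1.10830 mol → 1.10830 mol Si, 2.21660 mol O.
Total oxygen = 2.95239 mol. Normalization factor = 8/2.95239 = 2.70967.
Al per 8 O = 0.36760 × 2.70967 = 0.996.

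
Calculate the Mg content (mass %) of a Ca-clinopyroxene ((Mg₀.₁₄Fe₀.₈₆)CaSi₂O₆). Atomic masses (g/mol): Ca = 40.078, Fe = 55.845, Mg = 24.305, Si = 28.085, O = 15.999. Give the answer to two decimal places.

Formula mass = 0.14*24.305 + 0.86*55.845 + 1*40.078 + 2*28.085 + 6*15.999 = 243.671 g/mol, of which 3.403 g is Mg.
So Mg makes up 3.403/243.671 = 0.0140 of the mass, i.e. 1.40%.

1.40 mass %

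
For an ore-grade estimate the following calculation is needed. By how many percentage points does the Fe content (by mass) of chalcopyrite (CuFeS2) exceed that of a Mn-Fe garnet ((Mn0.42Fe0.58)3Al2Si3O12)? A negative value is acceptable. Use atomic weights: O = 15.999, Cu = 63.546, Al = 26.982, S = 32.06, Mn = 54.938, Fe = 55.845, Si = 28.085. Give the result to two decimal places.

Fe in CuFeS2: molar mass 183.511 g/mol; 1×55.845 = 55.845 g → 30.43 wt%.
Fe in (Mn0.42Fe0.58)3Al2Si3O12: molar mass 496.599 g/mol; 1.74×55.845 = 97.170 g → 19.57 wt%.
Difference = 30.43 − 19.57 = 10.86 percentage points.

10.86 percentage points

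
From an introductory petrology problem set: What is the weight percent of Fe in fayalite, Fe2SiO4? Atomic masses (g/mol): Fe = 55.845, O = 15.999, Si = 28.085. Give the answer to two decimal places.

54.81 mass %

M(Fe2SiO4) = 203.771 g/mol.
Fe contributes 2 × 55.845 = 111.690 g per mole.
111.690/203.771 = 0.5481 → 54.81%.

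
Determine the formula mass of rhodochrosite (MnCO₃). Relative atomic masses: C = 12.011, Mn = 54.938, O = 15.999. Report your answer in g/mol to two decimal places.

114.95 g/mol

The formula mass is the sum 1·54.938 + 1·12.011 + 3·15.999.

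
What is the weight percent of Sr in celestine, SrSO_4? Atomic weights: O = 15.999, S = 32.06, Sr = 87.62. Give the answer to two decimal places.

M(SrSO_4) = 183.676 g/mol.
Sr contributes 1 × 87.62 = 87.620 g per mole.
87.620/183.676 = 0.4770 → 47.70%.

47.70 wt%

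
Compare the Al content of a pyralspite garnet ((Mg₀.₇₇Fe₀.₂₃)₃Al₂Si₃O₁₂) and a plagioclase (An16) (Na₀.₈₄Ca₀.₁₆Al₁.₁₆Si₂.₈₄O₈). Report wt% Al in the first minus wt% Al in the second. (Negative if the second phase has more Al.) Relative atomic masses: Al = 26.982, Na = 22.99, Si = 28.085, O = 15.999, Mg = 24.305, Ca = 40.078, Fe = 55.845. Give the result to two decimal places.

M((Mg₀.₇₇Fe₀.₂₃)₃Al₂Si₃O₁₂) = 424.885 g/mol, so wt% Al = 53.964/424.885 × 100 = 12.70%.
M(Na₀.₈₄Ca₀.₁₆Al₁.₁₆Si₂.₈₄O₈) = 264.777 g/mol, so wt% Al = 31.299/264.777 × 100 = 11.82%.
12.70 − 11.82 = 0.88 pp.

0.88 percentage points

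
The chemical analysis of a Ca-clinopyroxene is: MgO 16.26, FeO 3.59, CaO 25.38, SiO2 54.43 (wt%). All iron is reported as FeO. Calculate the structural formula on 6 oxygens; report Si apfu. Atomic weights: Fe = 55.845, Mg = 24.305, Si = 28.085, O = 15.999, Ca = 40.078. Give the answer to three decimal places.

MgO (M=40.304): mol = 0.40343; Mg = 0.40343, O = 0.40343.
FeO (M=71.844): mol = 0.04997; Fe = 0.04997, O = 0.04997.
CaO (M=56.077): mol = 0.45259; Ca = 0.45259, O = 0.45259.
SiO2 (M=60.083): mol = 0.90591; Si = 0.90591, O = 1.81182.
ΣO = 2.71781; factor = 6/ΣO = 2.20766.
Si apfu = 0.90591 × 2.20766 = 2.000.

2.000 Si apfu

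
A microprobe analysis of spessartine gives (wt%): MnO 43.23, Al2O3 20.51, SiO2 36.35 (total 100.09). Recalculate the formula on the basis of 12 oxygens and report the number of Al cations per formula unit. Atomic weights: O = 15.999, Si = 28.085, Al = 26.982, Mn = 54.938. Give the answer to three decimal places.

MnO (M=70.937): mol = 0.60941; Mn = 0.60941, O = 0.60941.
Al2O3 (M=101.961): mol = 0.20116; Al = 0.40232, O = 0.60348.
SiO2 (M=60.083): mol = 0.60500; Si = 0.60500, O = 1.21000.
ΣO = 2.42289; factor = 12/ΣO = 4.95276.
Al apfu = 0.40232 × 4.95276 = 1.993.

1.993 Al apfu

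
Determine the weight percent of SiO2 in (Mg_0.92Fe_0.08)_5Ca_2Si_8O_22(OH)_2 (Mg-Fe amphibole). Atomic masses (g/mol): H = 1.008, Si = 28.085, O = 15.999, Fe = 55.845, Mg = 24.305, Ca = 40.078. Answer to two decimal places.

M((Mg_0.92Fe_0.08)_5Ca_2Si_8O_22(OH)_2) = 824.969 g/mol; M(SiO2) = 60.083 g/mol.
Moles SiO2 per formula unit = 8 Si ÷ 1 = 8.0000.
SiO2 fraction = (8.0000 × 60.083) / 824.969 = 480.664/824.969 = 0.5826.

58.26 wt%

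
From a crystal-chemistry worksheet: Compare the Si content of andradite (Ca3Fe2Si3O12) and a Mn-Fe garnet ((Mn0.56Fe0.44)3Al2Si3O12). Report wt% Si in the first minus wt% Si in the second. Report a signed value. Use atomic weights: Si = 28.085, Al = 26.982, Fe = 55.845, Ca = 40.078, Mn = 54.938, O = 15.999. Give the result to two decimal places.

-0.40 percentage points

First mineral: 84.255 g Si in 508.167 g formula = 16.58 wt% Si.
Second mineral: 84.255 g Si in 496.218 g formula = 16.98 wt% Si.
16.58% − 16.98% gives a difference of -0.40 percentage points.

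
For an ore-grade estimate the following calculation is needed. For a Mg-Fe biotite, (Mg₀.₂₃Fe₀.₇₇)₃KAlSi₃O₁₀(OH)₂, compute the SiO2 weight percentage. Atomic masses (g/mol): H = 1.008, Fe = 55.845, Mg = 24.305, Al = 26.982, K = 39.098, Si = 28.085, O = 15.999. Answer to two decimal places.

Molar mass of (Mg₀.₂₃Fe₀.₇₇)₃KAlSi₃O₁₀(OH)₂ = 0.69*24.305 + 2.31*55.845 + 1*39.098 + 1*26.982 + 3*28.085 + 12*15.999 + 2*1.008 = 490.111 g/mol.
Each formula unit contains 3 Si, equivalent to 3/1 = 3.0000 mol SiO2.
M(SiO2) = 1×28.085 + 2×15.999 = 60.083 g/mol.
Mass of SiO2 per formula unit = 3.0000 × 60.083 = 180.249 g.
SiO2 wt% = 180.249 / 490.111 × 100 = 36.78%.

36.78 wt%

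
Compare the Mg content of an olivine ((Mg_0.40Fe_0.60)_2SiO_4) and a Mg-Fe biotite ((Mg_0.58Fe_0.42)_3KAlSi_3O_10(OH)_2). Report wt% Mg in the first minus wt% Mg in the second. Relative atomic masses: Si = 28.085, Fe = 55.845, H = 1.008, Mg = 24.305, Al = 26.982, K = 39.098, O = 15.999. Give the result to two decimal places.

First mineral: 19.444 g Mg in 178.539 g formula = 10.89 wt% Mg.
Second mineral: 42.291 g Mg in 456.994 g formula = 9.25 wt% Mg.
10.89% − 9.25% gives a difference of 1.64 percentage points.

1.64 percentage points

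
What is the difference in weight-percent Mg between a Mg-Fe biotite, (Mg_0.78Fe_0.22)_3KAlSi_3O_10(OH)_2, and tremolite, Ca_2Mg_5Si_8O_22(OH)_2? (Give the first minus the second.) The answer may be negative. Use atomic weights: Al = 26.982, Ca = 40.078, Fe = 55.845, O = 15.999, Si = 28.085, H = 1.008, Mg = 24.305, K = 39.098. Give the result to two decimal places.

-1.98 percentage points

First mineral: 56.874 g Mg in 438.070 g formula = 12.98 wt% Mg.
Second mineral: 121.525 g Mg in 812.353 g formula = 14.96 wt% Mg.
12.98% − 14.96% gives a difference of -1.98 percentage points.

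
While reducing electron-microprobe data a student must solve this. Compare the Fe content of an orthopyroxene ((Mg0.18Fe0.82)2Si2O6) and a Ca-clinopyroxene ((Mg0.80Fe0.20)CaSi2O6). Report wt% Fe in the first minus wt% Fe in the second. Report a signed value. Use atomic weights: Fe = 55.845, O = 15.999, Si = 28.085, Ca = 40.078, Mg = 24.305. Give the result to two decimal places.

Fe in (Mg0.18Fe0.82)2Si2O6: molar mass 252.500 g/mol; 1.64×55.845 = 91.586 g → 36.27 wt%.
Fe in (Mg0.80Fe0.20)CaSi2O6: molar mass 222.855 g/mol; 0.20×55.845 = 11.169 g → 5.01 wt%.
Difference = 36.27 − 5.01 = 31.26 percentage points.

31.26 percentage points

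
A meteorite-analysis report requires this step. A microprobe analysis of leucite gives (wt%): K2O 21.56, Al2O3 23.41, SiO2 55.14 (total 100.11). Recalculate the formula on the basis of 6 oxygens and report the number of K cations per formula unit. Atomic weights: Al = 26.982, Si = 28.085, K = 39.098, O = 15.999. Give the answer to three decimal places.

0.998 K apfu

K2O: 21.56/94.195 = 0.22889 mol → 0.45778 mol K, 0.22889 mol O.
Al2O3: 23.41/101.961 = 0.22960 mol → 0.45920 mol Al, 0.68880 mol O.
SiO2: 55.14/60.083 = 0.91773 mol → 0.91773 mol Si, 1.83546 mol O.
Total oxygen = 2.75315 mol. Normalization factor = 6/2.75315 = 2.17932.
K per 6 O = 0.45778 × 2.17932 = 0.998.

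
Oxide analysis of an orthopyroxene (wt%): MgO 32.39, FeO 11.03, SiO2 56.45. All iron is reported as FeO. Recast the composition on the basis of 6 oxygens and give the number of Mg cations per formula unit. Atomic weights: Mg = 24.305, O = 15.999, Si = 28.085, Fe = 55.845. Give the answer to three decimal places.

1.700 Mg apfu

MgO: 32.39/40.304 = 0.80364 mol → 0.80364 mol Mg, 0.80364 mol O.
FeO: 11.03/71.844 = 0.15353 mol → 0.15353 mol Fe, 0.15353 mol O.
SiO2: 56.45/60.083 = 0.93953 mol → 0.93953 mol Si, 1.87906 mol O.
Total oxygen = 2.83623 mol. Normalization factor = 6/2.83623 = 2.11548.
Mg per 6 O = 0.80364 × 2.11548 = 1.700.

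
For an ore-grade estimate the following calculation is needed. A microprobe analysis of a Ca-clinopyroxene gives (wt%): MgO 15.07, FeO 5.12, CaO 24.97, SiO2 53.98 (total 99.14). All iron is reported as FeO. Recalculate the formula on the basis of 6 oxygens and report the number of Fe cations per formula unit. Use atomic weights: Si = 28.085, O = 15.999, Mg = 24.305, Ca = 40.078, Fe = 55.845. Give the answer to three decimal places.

0.159 Fe apfu

MgO: 15.07/40.304 = 0.37391 mol → 0.37391 mol Mg, 0.37391 mol O.
FeO: 5.12/71.844 = 0.07127 mol → 0.07127 mol Fe, 0.07127 mol O.
CaO: 24.97/56.077 = 0.44528 mol → 0.44528 mol Ca, 0.44528 mol O.
SiO2: 53.98/60.083 = 0.89842 mol → 0.89842 mol Si, 1.79684 mol O.
Total oxygen = 2.68730 mol. Normalization factor = 6/2.68730 = 2.23272.
Fe per 6 O = 0.07127 × 2.23272 = 0.159.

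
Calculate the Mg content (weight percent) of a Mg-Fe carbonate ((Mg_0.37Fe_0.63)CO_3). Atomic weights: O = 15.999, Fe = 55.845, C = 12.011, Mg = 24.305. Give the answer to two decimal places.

Molar mass of (Mg_0.37Fe_0.63)CO_3: 0.37*24.305 + 0.63*55.845 + 1*12.011 + 3*15.999 = 104.183 g/mol.
Mass of Mg per formula unit: 0.37 × 24.305 = 8.993 g.
Weight fraction Mg = 8.993 / 104.183 = 0.0863.

8.63 weight percent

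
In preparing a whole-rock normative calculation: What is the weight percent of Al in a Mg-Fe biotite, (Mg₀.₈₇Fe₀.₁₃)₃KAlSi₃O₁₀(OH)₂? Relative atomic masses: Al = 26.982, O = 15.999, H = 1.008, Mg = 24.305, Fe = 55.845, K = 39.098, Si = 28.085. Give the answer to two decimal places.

6.28 wt%

Formula mass = 2.61×24.305 + 0.39×55.845 + 1×39.098 + 1×26.982 + 3×28.085 + 12×15.999 + 2×1.008 = 429.555 g/mol, of which 26.982 g is Al.
So Al makes up 26.982/429.555 = 0.0628 of the mass, i.e. 6.28%.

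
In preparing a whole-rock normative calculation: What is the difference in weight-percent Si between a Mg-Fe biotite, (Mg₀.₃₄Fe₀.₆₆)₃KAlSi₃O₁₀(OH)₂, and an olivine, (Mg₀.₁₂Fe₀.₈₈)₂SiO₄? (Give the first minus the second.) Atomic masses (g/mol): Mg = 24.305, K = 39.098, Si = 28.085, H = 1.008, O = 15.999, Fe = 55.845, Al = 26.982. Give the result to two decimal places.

3.25 percentage points

Si in (Mg₀.₃₄Fe₀.₆₆)₃KAlSi₃O₁₀(OH)₂: molar mass 479.703 g/mol; 3×28.085 = 84.255 g → 17.56 wt%.
Si in (Mg₀.₁₂Fe₀.₈₈)₂SiO₄: molar mass 196.201 g/mol; 1×28.085 = 28.085 g → 14.31 wt%.
Difference = 17.56 − 14.31 = 3.25 percentage points.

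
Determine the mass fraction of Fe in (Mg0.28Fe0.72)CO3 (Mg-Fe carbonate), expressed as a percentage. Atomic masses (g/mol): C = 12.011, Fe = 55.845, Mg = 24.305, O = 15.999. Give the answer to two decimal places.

37.57 mass %

Molar mass of (Mg0.28Fe0.72)CO3: 0.28·24.305 + 0.72·55.845 + 1·12.011 + 3·15.999 = 107.022 g/mol.
Mass of Fe per formula unit: 0.72 × 55.845 = 40.208 g.
Weight fraction Fe = 40.208 / 107.022 = 0.3757.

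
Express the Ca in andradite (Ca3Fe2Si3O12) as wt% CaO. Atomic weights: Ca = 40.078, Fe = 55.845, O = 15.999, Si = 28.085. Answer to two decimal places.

Molar mass of Ca3Fe2Si3O12 = 3×40.078 + 2×55.845 + 3×28.085 + 12×15.999 = 508.167 g/mol.
Each formula unit contains 3 Ca, equivalent to 3/1 = 3.0000 mol CaO.
M(CaO) = 1×40.078 + 1×15.999 = 56.077 g/mol.
Mass of CaO per formula unit = 3.0000 × 56.077 = 168.231 g.
CaO wt% = 168.231 / 508.167 × 100 = 33.11%.

33.11 wt%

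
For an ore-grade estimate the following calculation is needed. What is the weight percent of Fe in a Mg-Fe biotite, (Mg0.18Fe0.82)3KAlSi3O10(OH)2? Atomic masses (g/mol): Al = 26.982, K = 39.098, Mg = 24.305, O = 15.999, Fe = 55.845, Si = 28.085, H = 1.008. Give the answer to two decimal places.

Formula mass = 0.54×24.305 + 2.46×55.845 + 1×39.098 + 1×26.982 + 3×28.085 + 12×15.999 + 2×1.008 = 494.842 g/mol, of which 137.379 g is Fe.
So Fe makes up 137.379/494.842 = 0.2776 of the mass, i.e. 27.76%.

27.76 wt%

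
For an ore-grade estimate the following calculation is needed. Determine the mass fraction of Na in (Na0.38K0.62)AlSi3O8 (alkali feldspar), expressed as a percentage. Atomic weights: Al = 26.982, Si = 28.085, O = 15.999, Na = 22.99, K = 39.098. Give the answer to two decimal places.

3.21 weight percent

M((Na0.38K0.62)AlSi3O8) = 272.206 g/mol.
Na contributes 0.38 × 22.99 = 8.736 g per mole.
8.736/272.206 = 0.0321 → 3.21%.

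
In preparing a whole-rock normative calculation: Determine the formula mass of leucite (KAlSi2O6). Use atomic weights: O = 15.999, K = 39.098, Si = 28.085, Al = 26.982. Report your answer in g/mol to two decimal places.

218.24 g/mol

M = 1(39.098) + 1(26.982) + 2(28.085) + 6(15.999)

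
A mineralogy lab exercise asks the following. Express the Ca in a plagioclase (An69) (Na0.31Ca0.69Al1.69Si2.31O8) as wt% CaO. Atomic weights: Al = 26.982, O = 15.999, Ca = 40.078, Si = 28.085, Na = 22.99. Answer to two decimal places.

14.16 wt%

Formula mass = 273.249 g/mol.
0.69 Ca → 0.6900 mol CaO per formula unit; M(CaO) = 56.077, so CaO mass = 38.693 g.
38.693/273.249 × 100 = 14.16 wt%.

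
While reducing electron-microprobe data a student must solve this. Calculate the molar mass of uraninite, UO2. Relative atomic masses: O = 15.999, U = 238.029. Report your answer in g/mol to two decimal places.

M = 1·238.029 + 2·15.999

270.03 g/mol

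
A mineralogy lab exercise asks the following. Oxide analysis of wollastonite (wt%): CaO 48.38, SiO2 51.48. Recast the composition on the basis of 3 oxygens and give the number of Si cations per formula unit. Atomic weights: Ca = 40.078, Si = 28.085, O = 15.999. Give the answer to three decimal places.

48.38 wt% CaO ÷ 56.077 g/mol = 0.86274 mol, giving 0.86274 Ca and 0.86274 O.
51.48 wt% SiO2 ÷ 60.083 g/mol = 0.85681 mol, giving 0.85681 Si and 1.71362 O.
Oxygen sums to 2.57636; scaling by 3/2.57636 = 1.16443 puts the formula on 3 O.
Si: 0.85681 × 1.16443 = 0.998 atoms per formula unit.

0.998 Si apfu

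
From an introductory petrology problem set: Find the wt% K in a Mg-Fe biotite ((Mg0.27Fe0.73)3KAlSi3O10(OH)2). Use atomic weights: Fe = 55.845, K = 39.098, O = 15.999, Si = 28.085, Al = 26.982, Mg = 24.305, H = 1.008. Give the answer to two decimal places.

Molar mass of (Mg0.27Fe0.73)3KAlSi3O10(OH)2: 0.81*24.305 + 2.19*55.845 + 1*39.098 + 1*26.982 + 3*28.085 + 12*15.999 + 2*1.008 = 486.327 g/mol.
Mass of K per formula unit: 1 × 39.098 = 39.098 g.
Weight fraction K = 39.098 / 486.327 = 0.0804.

8.04 wt%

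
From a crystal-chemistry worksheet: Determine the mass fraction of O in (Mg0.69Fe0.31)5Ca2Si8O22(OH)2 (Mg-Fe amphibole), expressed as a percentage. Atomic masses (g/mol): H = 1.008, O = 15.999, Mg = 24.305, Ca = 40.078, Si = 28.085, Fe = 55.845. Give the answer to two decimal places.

M((Mg0.69Fe0.31)5Ca2Si8O22(OH)2) = 861.240 g/mol.
O contributes 24 × 15.999 = 383.976 g per mole.
383.976/861.240 = 0.4458 → 44.58%.

44.58 mass %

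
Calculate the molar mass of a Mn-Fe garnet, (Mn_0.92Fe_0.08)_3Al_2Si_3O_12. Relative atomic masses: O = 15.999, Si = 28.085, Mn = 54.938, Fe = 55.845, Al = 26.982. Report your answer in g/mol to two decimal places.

M = 2.76*54.938 + 0.24*55.845 + 2*26.982 + 3*28.085 + 12*15.999

495.24 g/mol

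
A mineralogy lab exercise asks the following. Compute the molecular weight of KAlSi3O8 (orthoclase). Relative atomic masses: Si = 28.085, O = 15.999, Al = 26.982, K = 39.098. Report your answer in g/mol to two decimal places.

The formula mass is the sum 1×39.098 + 1×26.982 + 3×28.085 + 8×15.999.

278.33 g/mol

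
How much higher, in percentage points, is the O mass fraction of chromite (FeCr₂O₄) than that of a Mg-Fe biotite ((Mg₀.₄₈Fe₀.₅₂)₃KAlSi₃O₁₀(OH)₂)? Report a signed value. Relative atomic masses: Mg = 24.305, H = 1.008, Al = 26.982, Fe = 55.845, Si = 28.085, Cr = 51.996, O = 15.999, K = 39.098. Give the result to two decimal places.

First mineral: 63.996 g O in 223.833 g formula = 28.59 wt% O.
Second mineral: 191.988 g O in 466.456 g formula = 41.16 wt% O.
28.59% − 41.16% gives a difference of -12.57 percentage points.

-12.57 percentage points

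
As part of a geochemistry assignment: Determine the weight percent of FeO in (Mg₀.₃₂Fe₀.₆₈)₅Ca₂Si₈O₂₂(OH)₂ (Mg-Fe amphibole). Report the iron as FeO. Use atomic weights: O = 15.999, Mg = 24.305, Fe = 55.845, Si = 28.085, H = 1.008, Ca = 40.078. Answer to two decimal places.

26.56 wt%

M((Mg₀.₃₂Fe₀.₆₈)₅Ca₂Si₈O₂₂(OH)₂) = 919.589 g/mol; M(FeO) = 71.844 g/mol.
Moles FeO per formula unit = 3.40 Fe ÷ 1 = 3.4000.
FeO fraction = (3.4000 × 71.844) / 919.589 = 244.270/919.589 = 0.2656.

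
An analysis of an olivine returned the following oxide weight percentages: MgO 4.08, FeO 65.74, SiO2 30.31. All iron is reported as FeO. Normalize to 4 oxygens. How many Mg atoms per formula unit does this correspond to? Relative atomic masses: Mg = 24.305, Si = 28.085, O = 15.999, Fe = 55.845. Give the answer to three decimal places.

0.200 Mg apfu

4.08 wt% MgO ÷ 40.304 g/mol = 0.10123 mol, giving 0.10123 Mg and 0.10123 O.
65.74 wt% FeO ÷ 71.844 g/mol = 0.91504 mol, giving 0.91504 Fe and 0.91504 O.
30.31 wt% SiO2 ÷ 60.083 g/mol = 0.50447 mol, giving 0.50447 Si and 1.00894 O.
Oxygen sums to 2.02521; scaling by 4/2.02521 = 1.97510 puts the formula on 4 O.
Mg: 0.10123 × 1.97510 = 0.200 atoms per formula unit.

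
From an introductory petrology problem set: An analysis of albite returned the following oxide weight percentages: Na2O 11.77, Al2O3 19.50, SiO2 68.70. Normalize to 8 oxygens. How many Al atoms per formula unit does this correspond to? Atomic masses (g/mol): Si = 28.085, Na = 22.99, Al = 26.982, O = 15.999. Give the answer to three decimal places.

1.003 Al apfu

11.77 wt% Na2O ÷ 61.979 g/mol = 0.18990 mol, giving 0.37980 Na and 0.18990 O.
19.50 wt% Al2O3 ÷ 101.961 g/mol = 0.19125 mol, giving 0.38250 Al and 0.57375 O.
68.70 wt% SiO2 ÷ 60.083 g/mol = 1.14342 mol, giving 1.14342 Si and 2.28684 O.
Oxygen sums to 3.05049; scaling by 8/3.05049 = 2.62253 puts the formula on 8 O.
Al: 0.38250 × 2.62253 = 1.003 atoms per formula unit.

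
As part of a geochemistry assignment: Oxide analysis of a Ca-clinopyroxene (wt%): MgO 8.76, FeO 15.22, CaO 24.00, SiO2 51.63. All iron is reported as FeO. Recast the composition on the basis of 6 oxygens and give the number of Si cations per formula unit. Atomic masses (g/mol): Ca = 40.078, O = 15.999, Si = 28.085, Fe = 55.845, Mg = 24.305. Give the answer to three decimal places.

2.002 Si apfu

8.76 wt% MgO ÷ 40.304 g/mol = 0.21735 mol, giving 0.21735 Mg and 0.21735 O.
15.22 wt% FeO ÷ 71.844 g/mol = 0.21185 mol, giving 0.21185 Fe and 0.21185 O.
24.00 wt% CaO ÷ 56.077 g/mol = 0.42798 mol, giving 0.42798 Ca and 0.42798 O.
51.63 wt% SiO2 ÷ 60.083 g/mol = 0.85931 mol, giving 0.85931 Si and 1.71862 O.
Oxygen sums to 2.57580; scaling by 6/2.57580 = 2.32937 puts the formula on 6 O.
Si: 0.85931 × 2.32937 = 2.002 atoms per formula unit.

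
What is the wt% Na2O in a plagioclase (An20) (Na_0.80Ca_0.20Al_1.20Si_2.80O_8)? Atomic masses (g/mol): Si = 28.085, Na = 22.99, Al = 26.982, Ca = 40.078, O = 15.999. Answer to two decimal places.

Molar mass of Na_0.80Ca_0.20Al_1.20Si_2.80O_8 = 0.80·22.99 + 0.20·40.078 + 1.20·26.982 + 2.80·28.085 + 8·15.999 = 265.416 g/mol.
Each formula unit contains 0.80 Na, equivalent to 0.80/2 = 0.4000 mol Na2O.
M(Na2O) = 2×22.99 + 1×15.999 = 61.979 g/mol.
Mass of Na2O per formula unit = 0.4000 × 61.979 = 24.792 g.
Na2O wt% = 24.792 / 265.416 × 100 = 9.34%.

9.34 wt%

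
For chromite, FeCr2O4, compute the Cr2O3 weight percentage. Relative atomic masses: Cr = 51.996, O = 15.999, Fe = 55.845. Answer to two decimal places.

67.90 wt%

Molar mass of FeCr2O4 = 1*55.845 + 2*51.996 + 4*15.999 = 223.833 g/mol.
Each formula unit contains 2 Cr, equivalent to 2/2 = 1.0000 mol Cr2O3.
M(Cr2O3) = 2×51.996 + 3×15.999 = 151.989 g/mol.
Mass of Cr2O3 per formula unit = 1.0000 × 151.989 = 151.989 g.
Cr2O3 wt% = 151.989 / 223.833 × 100 = 67.90%.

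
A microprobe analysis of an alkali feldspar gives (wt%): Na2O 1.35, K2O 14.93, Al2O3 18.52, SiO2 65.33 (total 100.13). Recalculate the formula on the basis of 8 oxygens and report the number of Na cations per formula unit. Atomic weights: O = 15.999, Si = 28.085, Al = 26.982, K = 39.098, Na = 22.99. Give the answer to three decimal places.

0.120 Na apfu

1.35 wt% Na2O ÷ 61.979 g/mol = 0.02178 mol, giving 0.04356 Na and 0.02178 O.
14.93 wt% K2O ÷ 94.195 g/mol = 0.15850 mol, giving 0.31700 K and 0.15850 O.
18.52 wt% Al2O3 ÷ 101.961 g/mol = 0.18164 mol, giving 0.36328 Al and 0.54492 O.
65.33 wt% SiO2 ÷ 60.083 g/mol = 1.08733 mol, giving 1.08733 Si and 2.17466 O.
Oxygen sums to 2.89986; scaling by 8/2.89986 = 2.75875 puts the formula on 8 O.
Na: 0.04356 × 2.75875 = 0.120 atoms per formula unit.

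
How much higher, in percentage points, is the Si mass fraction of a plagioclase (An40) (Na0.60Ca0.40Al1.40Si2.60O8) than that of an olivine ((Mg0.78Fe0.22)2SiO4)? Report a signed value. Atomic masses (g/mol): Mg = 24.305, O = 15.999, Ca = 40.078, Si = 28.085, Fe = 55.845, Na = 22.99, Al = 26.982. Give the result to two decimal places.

M(Na0.60Ca0.40Al1.40Si2.60O8) = 268.613 g/mol, so wt% Si = 73.021/268.613 × 100 = 27.18%.
M((Mg0.78Fe0.22)2SiO4) = 154.569 g/mol, so wt% Si = 28.085/154.569 × 100 = 18.17%.
27.18 − 18.17 = 9.01 pp.

9.01 percentage points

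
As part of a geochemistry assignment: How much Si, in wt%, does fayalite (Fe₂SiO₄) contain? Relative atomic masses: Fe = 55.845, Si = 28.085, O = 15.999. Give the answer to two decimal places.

Formula mass = 2·55.845 + 1·28.085 + 4·15.999 = 203.771 g/mol, of which 28.085 g is Si.
So Si makes up 28.085/203.771 = 0.1378 of the mass, i.e. 13.78%.

13.78 wt%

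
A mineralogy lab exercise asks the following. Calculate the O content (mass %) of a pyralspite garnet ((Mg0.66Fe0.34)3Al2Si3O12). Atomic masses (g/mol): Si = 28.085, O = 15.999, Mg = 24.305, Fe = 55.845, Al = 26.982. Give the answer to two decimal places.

44.11 mass %

Molar mass of (Mg0.66Fe0.34)3Al2Si3O12: 1.98·24.305 + 1.02·55.845 + 2·26.982 + 3·28.085 + 12·15.999 = 435.293 g/mol.
Mass of O per formula unit: 12 × 15.999 = 191.988 g.
Weight fraction O = 191.988 / 435.293 = 0.4411.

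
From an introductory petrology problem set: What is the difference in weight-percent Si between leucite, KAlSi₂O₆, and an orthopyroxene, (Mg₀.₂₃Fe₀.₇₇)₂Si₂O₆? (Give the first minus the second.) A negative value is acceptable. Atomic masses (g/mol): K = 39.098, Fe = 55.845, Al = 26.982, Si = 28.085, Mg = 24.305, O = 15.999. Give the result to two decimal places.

M(KAlSi₂O₆) = 218.244 g/mol, so wt% Si = 56.170/218.244 × 100 = 25.74%.
M((Mg₀.₂₃Fe₀.₇₇)₂Si₂O₆) = 249.346 g/mol, so wt% Si = 56.170/249.346 × 100 = 22.53%.
25.74 − 22.53 = 3.21 pp.

3.21 percentage points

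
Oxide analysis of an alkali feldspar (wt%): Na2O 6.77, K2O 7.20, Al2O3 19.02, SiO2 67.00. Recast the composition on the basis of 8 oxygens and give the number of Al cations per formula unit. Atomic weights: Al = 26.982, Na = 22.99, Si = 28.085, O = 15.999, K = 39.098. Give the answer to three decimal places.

6.77 wt% Na2O ÷ 61.979 g/mol = 0.10923 mol, giving 0.21846 Na and 0.10923 O.
7.20 wt% K2O ÷ 94.195 g/mol = 0.07644 mol, giving 0.15288 K and 0.07644 O.
19.02 wt% Al2O3 ÷ 101.961 g/mol = 0.18654 mol, giving 0.37308 Al and 0.55962 O.
67.00 wt% SiO2 ÷ 60.083 g/mol = 1.11512 mol, giving 1.11512 Si and 2.23024 O.
Oxygen sums to 2.97553; scaling by 8/2.97553 = 2.68860 puts the formula on 8 O.
Al: 0.37308 × 2.68860 = 1.003 atoms per formula unit.

1.003 Al apfu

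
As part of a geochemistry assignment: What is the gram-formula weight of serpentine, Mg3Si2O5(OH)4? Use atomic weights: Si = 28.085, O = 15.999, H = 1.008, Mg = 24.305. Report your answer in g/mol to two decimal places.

M = 3*24.305 + 2*28.085 + 9*15.999 + 4*1.008

277.11 g/mol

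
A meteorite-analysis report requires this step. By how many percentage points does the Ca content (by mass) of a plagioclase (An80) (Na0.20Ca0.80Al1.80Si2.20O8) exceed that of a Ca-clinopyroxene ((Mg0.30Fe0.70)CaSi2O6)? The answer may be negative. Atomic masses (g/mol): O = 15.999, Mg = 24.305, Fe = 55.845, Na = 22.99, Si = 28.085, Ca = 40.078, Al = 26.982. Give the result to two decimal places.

-5.14 percentage points

First mineral: 32.062 g Ca in 275.007 g formula = 11.66 wt% Ca.
Second mineral: 40.078 g Ca in 238.625 g formula = 16.80 wt% Ca.
11.66% − 16.80% gives a difference of -5.14 percentage points.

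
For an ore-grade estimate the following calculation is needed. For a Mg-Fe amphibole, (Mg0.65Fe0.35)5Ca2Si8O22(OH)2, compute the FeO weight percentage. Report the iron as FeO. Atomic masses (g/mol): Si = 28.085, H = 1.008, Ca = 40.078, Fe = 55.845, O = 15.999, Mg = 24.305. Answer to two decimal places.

14.49 wt%

Molar mass of (Mg0.65Fe0.35)5Ca2Si8O22(OH)2 = 3.25*24.305 + 1.75*55.845 + 2*40.078 + 8*28.085 + 24*15.999 + 2*1.008 = 867.548 g/mol.
Each formula unit contains 1.75 Fe, equivalent to 1.75/1 = 1.7500 mol FeO.
M(FeO) = 1×55.845 + 1×15.999 = 71.844 g/mol.
Mass of FeO per formula unit = 1.7500 × 71.844 = 125.727 g.
FeO wt% = 125.727 / 867.548 × 100 = 14.49%.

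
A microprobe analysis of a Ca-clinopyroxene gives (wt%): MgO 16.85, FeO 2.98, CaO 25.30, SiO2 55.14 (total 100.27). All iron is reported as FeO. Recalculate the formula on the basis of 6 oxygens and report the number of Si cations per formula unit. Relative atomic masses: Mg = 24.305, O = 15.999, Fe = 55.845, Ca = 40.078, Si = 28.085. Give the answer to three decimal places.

16.85 wt% MgO ÷ 40.304 g/mol = 0.41807 mol, giving 0.41807 Mg and 0.41807 O.
2.98 wt% FeO ÷ 71.844 g/mol = 0.04148 mol, giving 0.04148 Fe and 0.04148 O.
25.30 wt% CaO ÷ 56.077 g/mol = 0.45117 mol, giving 0.45117 Ca and 0.45117 O.
55.14 wt% SiO2 ÷ 60.083 g/mol = 0.91773 mol, giving 0.91773 Si and 1.83546 O.
Oxygen sums to 2.74618; scaling by 6/2.74618 = 2.18485 puts the formula on 6 O.
Si: 0.91773 × 2.18485 = 2.005 atoms per formula unit.

2.005 Si apfu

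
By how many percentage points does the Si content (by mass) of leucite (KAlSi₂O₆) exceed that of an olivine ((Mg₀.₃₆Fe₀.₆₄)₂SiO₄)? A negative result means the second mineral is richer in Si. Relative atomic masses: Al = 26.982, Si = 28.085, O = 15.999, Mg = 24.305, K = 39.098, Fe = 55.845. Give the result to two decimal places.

10.23 percentage points

First mineral: 56.170 g Si in 218.244 g formula = 25.74 wt% Si.
Second mineral: 28.085 g Si in 181.062 g formula = 15.51 wt% Si.
25.74% − 15.51% gives a difference of 10.23 percentage points.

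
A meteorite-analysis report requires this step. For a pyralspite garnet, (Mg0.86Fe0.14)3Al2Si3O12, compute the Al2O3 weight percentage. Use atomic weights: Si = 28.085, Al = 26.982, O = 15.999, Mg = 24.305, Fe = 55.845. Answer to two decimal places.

24.49 wt%

Formula mass = 416.369 g/mol.
2 Al → 1.0000 mol Al2O3 per formula unit; M(Al2O3) = 101.961, so Al2O3 mass = 101.961 g.
101.961/416.369 × 100 = 24.49 wt%.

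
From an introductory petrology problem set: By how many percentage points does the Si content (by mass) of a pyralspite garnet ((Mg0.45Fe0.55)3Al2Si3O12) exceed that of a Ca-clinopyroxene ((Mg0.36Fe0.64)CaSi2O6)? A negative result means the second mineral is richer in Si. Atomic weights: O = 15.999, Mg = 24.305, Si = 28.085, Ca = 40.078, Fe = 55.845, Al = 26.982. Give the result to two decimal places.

-5.22 percentage points

First mineral: 84.255 g Si in 455.163 g formula = 18.51 wt% Si.
Second mineral: 56.170 g Si in 236.733 g formula = 23.73 wt% Si.
18.51% − 23.73% gives a difference of -5.22 percentage points.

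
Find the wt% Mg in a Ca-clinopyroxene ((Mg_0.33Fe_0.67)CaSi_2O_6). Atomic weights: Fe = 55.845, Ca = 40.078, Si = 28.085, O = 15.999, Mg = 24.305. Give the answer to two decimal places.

Formula mass = 0.33·24.305 + 0.67·55.845 + 1·40.078 + 2·28.085 + 6·15.999 = 237.679 g/mol, of which 8.021 g is Mg.
So Mg makes up 8.021/237.679 = 0.0337 of the mass, i.e. 3.37%.

3.37 weight percent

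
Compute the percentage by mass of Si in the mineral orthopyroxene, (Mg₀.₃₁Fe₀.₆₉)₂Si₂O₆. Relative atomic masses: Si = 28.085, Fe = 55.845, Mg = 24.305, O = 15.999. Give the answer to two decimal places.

22.99 weight percent

M((Mg₀.₃₁Fe₀.₆₉)₂Si₂O₆) = 244.299 g/mol.
Si contributes 2 × 28.085 = 56.170 g per mole.
56.170/244.299 = 0.2299 → 22.99%.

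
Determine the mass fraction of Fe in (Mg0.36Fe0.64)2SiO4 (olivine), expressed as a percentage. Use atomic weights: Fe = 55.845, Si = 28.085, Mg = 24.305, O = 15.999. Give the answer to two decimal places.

Formula mass = 0.72*24.305 + 1.28*55.845 + 1*28.085 + 4*15.999 = 181.062 g/mol, of which 71.482 g is Fe.
So Fe makes up 71.482/181.062 = 0.3948 of the mass, i.e. 39.48%.

39.48 weight percent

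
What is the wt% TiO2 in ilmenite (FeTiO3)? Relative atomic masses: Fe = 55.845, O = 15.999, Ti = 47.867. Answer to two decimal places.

52.64 wt%

Formula mass = 151.709 g/mol.
1 Ti → 1.0000 mol TiO2 per formula unit; M(TiO2) = 79.865, so TiO2 mass = 79.865 g.
79.865/151.709 × 100 = 52.64 wt%.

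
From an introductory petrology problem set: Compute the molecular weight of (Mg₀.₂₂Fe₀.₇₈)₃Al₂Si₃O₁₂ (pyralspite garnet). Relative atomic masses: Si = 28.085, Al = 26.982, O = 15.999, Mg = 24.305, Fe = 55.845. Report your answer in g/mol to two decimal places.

476.93 g/mol

M = 0.66(24.305) + 2.34(55.845) + 2(26.982) + 3(28.085) + 12(15.999)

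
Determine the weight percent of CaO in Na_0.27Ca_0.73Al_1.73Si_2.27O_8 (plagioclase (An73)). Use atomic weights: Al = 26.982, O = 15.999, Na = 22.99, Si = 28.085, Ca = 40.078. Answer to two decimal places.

14.95 wt%

Formula mass = 273.888 g/mol.
0.73 Ca → 0.7300 mol CaO per formula unit; M(CaO) = 56.077, so CaO mass = 40.936 g.
40.936/273.888 × 100 = 14.95 wt%.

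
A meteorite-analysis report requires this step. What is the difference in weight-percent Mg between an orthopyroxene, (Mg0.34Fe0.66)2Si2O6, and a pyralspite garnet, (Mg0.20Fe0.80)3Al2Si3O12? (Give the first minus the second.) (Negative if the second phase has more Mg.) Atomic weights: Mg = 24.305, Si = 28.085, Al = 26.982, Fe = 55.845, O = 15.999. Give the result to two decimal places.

3.77 percentage points

First mineral: 16.527 g Mg in 242.407 g formula = 6.82 wt% Mg.
Second mineral: 14.583 g Mg in 478.818 g formula = 3.05 wt% Mg.
6.82% − 3.05% gives a difference of 3.77 percentage points.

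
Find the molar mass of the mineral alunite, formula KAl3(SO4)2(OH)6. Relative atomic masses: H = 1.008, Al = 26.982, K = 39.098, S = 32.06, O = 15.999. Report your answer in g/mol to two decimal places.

414.20 g/mol

M = 1(39.098) + 3(26.982) + 2(32.06) + 14(15.999) + 6(1.008)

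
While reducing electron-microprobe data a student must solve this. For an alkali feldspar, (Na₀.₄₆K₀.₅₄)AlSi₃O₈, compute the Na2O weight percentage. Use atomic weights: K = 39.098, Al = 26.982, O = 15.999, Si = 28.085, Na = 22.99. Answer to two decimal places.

M((Na₀.₄₆K₀.₅₄)AlSi₃O₈) = 270.917 g/mol; M(Na2O) = 61.979 g/mol.
Moles Na2O per formula unit = 0.46 Na ÷ 2 = 0.2300.
Na2O fraction = (0.2300 × 61.979) / 270.917 = 14.255/270.917 = 0.0526.

5.26 wt%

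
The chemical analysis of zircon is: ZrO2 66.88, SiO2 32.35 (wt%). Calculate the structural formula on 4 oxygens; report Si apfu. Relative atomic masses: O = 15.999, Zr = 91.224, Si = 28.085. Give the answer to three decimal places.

ZrO2 (M=123.222): mol = 0.54276; Zr = 0.54276, O = 1.08552.
SiO2 (M=60.083): mol = 0.53842; Si = 0.53842, O = 1.07684.
ΣO = 2.16236; factor = 4/ΣO = 1.84983.
Si apfu = 0.53842 × 1.84983 = 0.996.

0.996 Si apfu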